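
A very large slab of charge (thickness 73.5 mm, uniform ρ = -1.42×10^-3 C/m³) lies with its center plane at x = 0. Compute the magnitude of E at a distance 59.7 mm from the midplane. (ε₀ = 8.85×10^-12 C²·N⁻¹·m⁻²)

5.90×10^6 N/C

The point |x| = 59.7 mm lies outside the slab (half-thickness 0.03675 m). A symmetric pillbox spanning the full slab encloses Q_enc = ρ·d·A.
Flux = 2EA ⇒ E = |ρ|d/(2ε₀), independent of distance outside.
E = (1.42e-3)(0.0735)/(2·8.85×10^-12) = 5.90×10^6 N/C.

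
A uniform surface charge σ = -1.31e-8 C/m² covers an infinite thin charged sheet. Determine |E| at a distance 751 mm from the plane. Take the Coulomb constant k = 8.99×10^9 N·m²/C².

The symmetry is planar: E is normal to the sheet and the same magnitude on both sides. Take a pillbox straddling the sheet with end-cap area A.
Flux Φ = 2EA and Q_enc = σA, so 2EA = σA/ε₀ ⇒ E = |σ|/(2ε₀), independent of distance.
E = 2πk|σ| = 2π(8.99×10^9)(1.31×10^-8) = 740 N/C.

E ≈ 740 V/m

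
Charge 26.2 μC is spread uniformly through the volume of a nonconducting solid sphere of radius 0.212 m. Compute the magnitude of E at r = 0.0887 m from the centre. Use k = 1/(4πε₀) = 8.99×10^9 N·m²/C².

By spherical symmetry E is radial; choose a Gaussian sphere of radius r = 0.0887 m (r < R).
For a uniform sphere the enclosed fraction is (r/R)³, so Q_enc = (26.2 μC)(0.0887/0.212)³ = 1.919×10^-6 C.
Applying ∮E·dA = Q_enc/ε₀ with Φ = E(4πr²):
E = k|Q_enc|/r² = (8.99×10^9)(1.919×10^-6)/(0.0887)² = 2.19×10^6 N/C.

|E| ≈ 2.19×10^6 V/m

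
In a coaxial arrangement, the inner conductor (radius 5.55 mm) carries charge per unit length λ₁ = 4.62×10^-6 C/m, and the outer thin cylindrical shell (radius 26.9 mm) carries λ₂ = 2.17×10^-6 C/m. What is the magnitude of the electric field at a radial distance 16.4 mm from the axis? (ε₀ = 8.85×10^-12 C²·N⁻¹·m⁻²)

By cylindrical symmetry E is radial; use a coaxial Gaussian cylinder of radius 16.4 mm and length L (between the conductors, 5.55 mm < r < 26.9 mm).
Only the inner wire is enclosed; the outer shell contributes nothing inside itself. λ_enc = λ₁ = 4.62×10^-6 C/m.
Applying ∮E·dA = Q_enc/ε₀ with the end caps contributing no flux:
E = |λ_enc|/(2πε₀r) = (4.62e-6)/(2π·8.85×10^-12·0.0164) = 5.07×10^6 N/C.

E = 5.07×10^6 N/C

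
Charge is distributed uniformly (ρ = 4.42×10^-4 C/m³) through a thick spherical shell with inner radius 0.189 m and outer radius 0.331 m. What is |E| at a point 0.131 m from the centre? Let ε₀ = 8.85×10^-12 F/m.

E = 0 (no enclosed charge)

By spherical symmetry E is radial; choose a Gaussian sphere of radius r = 0.131 m (r < 0.189 m, inside the empty cavity).
Q_enc = 0 (all charge lies at larger r); Gauss's law gives E = 0.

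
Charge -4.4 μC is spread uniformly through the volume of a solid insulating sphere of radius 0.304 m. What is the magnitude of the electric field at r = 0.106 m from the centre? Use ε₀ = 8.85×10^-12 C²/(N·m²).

Symmetry ⇒ E = E(r) r̂. Gaussian sphere of radius r = 0.106 m (r < R).
For a uniform sphere the enclosed fraction is (r/R)³, so Q_enc = (-4.4 μC)(0.106/0.304)³ = -1.865e-7 C.
Gauss's law: E·4πr² = Q_enc/ε₀.
E = |Q_enc|/(4πε₀r²) = (1.865e-7)/(4π·8.85×10^-12·(0.106)²) = 1.49e5 N/C.

|E| = 1.49×10^5 N/C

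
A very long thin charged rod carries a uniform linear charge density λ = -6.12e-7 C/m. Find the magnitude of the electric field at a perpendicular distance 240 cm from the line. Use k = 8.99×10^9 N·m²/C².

E = 4.58×10^3 N/C

Take a coaxial cylindrical Gaussian surface of radius r = 240 cm and length L.
Q_enc = λL, so λ_enc = -6.12×10^-7 C/m.
By Gauss's law (flux through the curved wall only), E·2πrL = λ_enc L/ε₀.
E = 2k|λ_enc|/r = 2(8.99×10^9)(6.12×10^-7)/(2.4) = 4.58e3 N/C.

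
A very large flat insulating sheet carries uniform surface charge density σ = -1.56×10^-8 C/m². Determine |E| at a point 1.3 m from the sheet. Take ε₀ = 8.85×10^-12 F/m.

881 N/C

By planar symmetry E is perpendicular to the sheet and uniform; use a Gaussian pillbox with flat faces of area A on each side of the sheet.
Only the two end caps contribute flux: Φ = 2EA. With Q_enc = σA, Gauss's law gives E = |σ|/(2ε₀).
E = |σ|/(2ε₀) = (1.56e-8)/(2·8.85×10^-12) = 881 N/C.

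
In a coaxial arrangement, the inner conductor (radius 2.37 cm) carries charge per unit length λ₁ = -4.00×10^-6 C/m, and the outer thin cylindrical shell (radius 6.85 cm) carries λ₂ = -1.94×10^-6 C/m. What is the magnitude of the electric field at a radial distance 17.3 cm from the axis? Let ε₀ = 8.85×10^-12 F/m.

|E| ≈ 6.17e5 V/m

Coaxial Gaussian cylinder, radius r = 17.3 cm, length L (r > 6.85 cm, enclosing both).
λ_enc = λ₁ + λ₂ = (-4.00e-6) + (-1.94e-6) = -5.94e-6 C/m.
Since E is radial and uniform over the curved surface, Φ = E·2πrL = Q_enc/ε₀ = λ_enc L/ε₀.
E = |λ_enc|/(2πε₀r) = (5.94×10^-6)/(2π·8.85×10^-12·0.173) = 6.17×10^5 N/C.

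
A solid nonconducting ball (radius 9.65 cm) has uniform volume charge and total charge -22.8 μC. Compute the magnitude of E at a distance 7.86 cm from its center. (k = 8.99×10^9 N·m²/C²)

1.79×10^7 N/C

Symmetry ⇒ E = E(r) r̂. Gaussian sphere of radius r = 7.86 cm (r < R).
For a uniform sphere the enclosed fraction is (r/R)³, so Q_enc = (-22.8 μC)(0.0786/0.0965)³ = -1.232e-5 C.
Applying ∮E·dA = Q_enc/ε₀ with Φ = E(4πr²):
E = k|Q_enc|/r² = (8.99×10^9)(1.232×10^-5)/(0.0786)² = 1.79×10^7 N/C.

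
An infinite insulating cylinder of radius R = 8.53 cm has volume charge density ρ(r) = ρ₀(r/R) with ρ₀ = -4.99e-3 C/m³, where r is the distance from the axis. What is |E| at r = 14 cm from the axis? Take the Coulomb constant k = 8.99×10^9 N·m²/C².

Choose a coaxial cylinder of radius r = 14 cm (arbitrary length L) as the Gaussian surface (r > R, full charge per length enclosed).
λ_enc = 2π ∫₀^R ρ₀(r'/R)^1 r' dr' = 2πρ₀R²/3 = -7.604e-5 C/m.
By Gauss's law (flux through the curved wall only), E·2πrL = λ_enc L/ε₀.
E = 2k|λ_enc|/r = 2(8.99×10^9)(7.604e-5)/(0.14) = 9.77×10^6 N/C.

E = 9.77e6 N/C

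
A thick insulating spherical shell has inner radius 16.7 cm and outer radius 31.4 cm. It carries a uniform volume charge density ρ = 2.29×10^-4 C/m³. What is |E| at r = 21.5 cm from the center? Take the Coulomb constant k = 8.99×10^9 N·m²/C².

Symmetry ⇒ E = E(r) r̂. Gaussian sphere of radius r = 21.5 cm (within the shell material, 16.7 cm < r < 31.4 cm).
Only the shell between 16.7 cm and r is enclosed: Q_enc = ρ·(4π/3)(r³ − a³) = (2.29×10^-4)·(4π/3)·((0.215)³ − (0.167)³) = 5.066×10^-6 C.
Applying ∮E·dA = Q_enc/ε₀ with Φ = E(4πr²):
E = k|Q_enc|/r² = (8.99×10^9)(5.066e-6)/(0.215)² = 9.85×10^5 N/C.

E = 9.85e5 N/C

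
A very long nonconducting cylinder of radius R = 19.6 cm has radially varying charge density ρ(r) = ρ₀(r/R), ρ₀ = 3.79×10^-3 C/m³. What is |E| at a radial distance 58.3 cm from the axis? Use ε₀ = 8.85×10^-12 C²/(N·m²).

Choose a coaxial cylinder of radius r = 58.3 cm (arbitrary length L) as the Gaussian surface (r > R, full charge per length enclosed).
λ_enc = 2π ∫₀^R ρ₀(r'/R)^1 r' dr' = 2πρ₀R²/3 = 3.049×10^-4 C/m.
Since E is radial and uniform over the curved surface, Φ = E·2πrL = Q_enc/ε₀ = λ_enc L/ε₀.
E = |λ_enc|/(2πε₀r) = (3.049×10^-4)/(2π·8.85×10^-12·0.583) = 9.41×10^6 N/C.

|E| = 9.41×10^6 V/m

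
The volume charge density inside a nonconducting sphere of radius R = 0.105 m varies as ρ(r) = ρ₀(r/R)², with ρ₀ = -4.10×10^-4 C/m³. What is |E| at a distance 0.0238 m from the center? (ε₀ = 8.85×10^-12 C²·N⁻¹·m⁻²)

|E| ≈ 1.13e4 V/m

Use a concentric Gaussian sphere at r = 0.0238 m (r < R).
Integrate the density: Q_enc = 4π ∫₀^r ρ₀(r'/R)^2 r'² dr' = 4πρ₀ r^5/(5·R²) = -7.137e-10 C.
Applying ∮E·dA = Q_enc/ε₀ with Φ = E(4πr²):
E = |Q_enc|/(4πε₀r²) = (7.137e-10)/(4π·8.85×10^-12·(0.0238)²) = 1.13×10^4 N/C.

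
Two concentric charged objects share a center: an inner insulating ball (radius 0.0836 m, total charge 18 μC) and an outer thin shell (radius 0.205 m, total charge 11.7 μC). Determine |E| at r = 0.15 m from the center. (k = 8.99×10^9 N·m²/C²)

|E| = 7.19×10^6 V/m

By spherical symmetry E is radial; choose a Gaussian sphere of radius r = 0.15 m (between the bodies, 0.0836 m < r < 0.205 m).
Only the inner charge is enclosed; the outer shell contributes nothing inside itself. Q_enc = 18 μC = 1.80×10^-5 C.
Since E is radial and uniform over the Gaussian sphere, Φ = E·4πr² = Q_enc/ε₀.
E = k|Q_enc|/r² = (8.99×10^9)(1.80e-5)/(0.15)² = 7.19e6 N/C.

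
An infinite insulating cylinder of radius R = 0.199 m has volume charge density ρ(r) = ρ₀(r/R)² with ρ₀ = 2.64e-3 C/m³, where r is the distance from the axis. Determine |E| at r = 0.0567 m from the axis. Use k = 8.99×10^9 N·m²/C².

E ≈ 3.43e5 N/C

Coaxial Gaussian cylinder, radius r = 0.0567 m, length L (r < R).
λ_enc = ∫₀^r ρ(r')·2πr' dr' = (2πρ₀/R²)·r^4/4 = 1.082e-6 C/m.
Since E is radial and uniform over the curved surface, Φ = E·2πrL = Q_enc/ε₀ = λ_enc L/ε₀.
E = 2k|λ_enc|/r = 2(8.99×10^9)(1.082×10^-6)/(0.0567) = 3.43e5 N/C.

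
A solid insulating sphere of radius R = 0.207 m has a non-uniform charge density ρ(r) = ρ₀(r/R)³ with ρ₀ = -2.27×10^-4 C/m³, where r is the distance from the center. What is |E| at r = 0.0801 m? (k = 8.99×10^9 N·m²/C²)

Symmetry ⇒ E = E(r) r̂. Gaussian sphere of radius r = 0.0801 m (r < R).
Q_enc = ∫₀^r ρ(r')·4πr'² dr' = (4πρ₀/R³) ∫₀^r r'^5 dr' = 4πρ₀ r^6/(6·R³) = -1.416×10^-8 C.
Gauss's law: E·4πr² = Q_enc/ε₀.
E = k|Q_enc|/r² = (8.99×10^9)(1.416×10^-8)/(0.0801)² = 1.98e4 N/C.

|E| = 1.98×10^4 V/m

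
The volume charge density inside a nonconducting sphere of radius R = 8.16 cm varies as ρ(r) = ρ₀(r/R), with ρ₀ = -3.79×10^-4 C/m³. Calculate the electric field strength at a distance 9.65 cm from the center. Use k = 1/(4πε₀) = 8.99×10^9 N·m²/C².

6.25×10^5 N/C

Use a concentric Gaussian sphere at r = 9.65 cm (r > R, all charge enclosed).
Q_enc = 4π ∫₀^R ρ₀(r'/R)^1 r'² dr' = 4πρ₀R³/4 = -6.469×10^-7 C.
Applying ∮E·dA = Q_enc/ε₀ with Φ = E(4πr²):
E = k|Q_enc|/r² = (8.99×10^9)(6.469×10^-7)/(0.0965)² = 6.25e5 N/C.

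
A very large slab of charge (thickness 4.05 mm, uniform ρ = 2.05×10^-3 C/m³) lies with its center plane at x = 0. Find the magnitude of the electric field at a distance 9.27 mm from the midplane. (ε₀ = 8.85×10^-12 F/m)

|E| ≈ 4.69×10^5 V/m

The point |x| = 9.27 mm lies outside the slab (half-thickness 0.002025 m). A symmetric pillbox spanning the full slab encloses Q_enc = ρ·d·A.
Flux = 2EA ⇒ E = |ρ|d/(2ε₀), independent of distance outside.
E = (2.05×10^-3)(0.00405)/(2·8.85×10^-12) = 4.69×10^5 N/C.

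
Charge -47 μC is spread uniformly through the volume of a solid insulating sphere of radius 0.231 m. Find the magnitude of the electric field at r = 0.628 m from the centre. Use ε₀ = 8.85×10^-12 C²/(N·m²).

Symmetry ⇒ E = E(r) r̂. Gaussian sphere of radius r = 0.628 m (r > R, so the entire charge is enclosed).
Q_enc = -47 μC = -4.70×10^-5 C.
Gauss's law: E·4πr² = Q_enc/ε₀.
E = |Q_enc|/(4πε₀r²) = (4.70e-5)/(4π·8.85×10^-12·(0.628)²) = 1.07×10^6 N/C.

E = 1.07×10^6 N/C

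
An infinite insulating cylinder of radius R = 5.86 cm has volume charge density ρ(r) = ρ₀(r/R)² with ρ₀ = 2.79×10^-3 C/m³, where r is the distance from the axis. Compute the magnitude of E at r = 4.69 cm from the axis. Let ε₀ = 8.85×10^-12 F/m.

E ≈ 2.37e6 N/C

By cylindrical symmetry E is radial; use a coaxial Gaussian cylinder of radius 4.69 cm and length L (r < R).
Integrating ρ over the cross-section to radius r: λ_enc = (2πρ₀/R²) ∫₀^r r'^3 dr' = 2πρ₀ r^4/(4·R²) = 6.175×10^-6 C/m.
Gauss's law: E·2πrL = λ_enc L/ε₀.
E = |λ_enc|/(2πε₀r) = (6.175e-6)/(2π·8.85×10^-12·0.0469) = 2.37e6 N/C.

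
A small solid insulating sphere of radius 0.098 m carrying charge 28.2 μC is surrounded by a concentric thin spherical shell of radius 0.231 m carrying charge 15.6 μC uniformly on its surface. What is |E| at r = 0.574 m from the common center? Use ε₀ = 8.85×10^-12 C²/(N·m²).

Symmetry ⇒ E = E(r) r̂. Gaussian sphere of radius r = 0.574 m (r > 0.231 m, enclosing both).
Q_enc = (28.2 μC) + (15.6 μC) = 4.38e-5 C.
Gauss's law: E·4πr² = Q_enc/ε₀.
E = |Q_enc|/(4πε₀r²) = (4.38×10^-5)/(4π·8.85×10^-12·(0.574)²) = 1.20×10^6 N/C.

|E| = 1.20×10^6 V/m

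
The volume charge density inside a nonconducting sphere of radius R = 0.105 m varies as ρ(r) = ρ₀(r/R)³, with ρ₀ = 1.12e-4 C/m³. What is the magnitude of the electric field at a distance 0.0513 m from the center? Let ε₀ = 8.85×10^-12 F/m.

Symmetry ⇒ E = E(r) r̂. Gaussian sphere of radius r = 0.0513 m (r < R).
Integrate the density: Q_enc = 4π ∫₀^r ρ₀(r'/R)^3 r'² dr' = 4πρ₀ r^6/(6·R³) = 3.693×10^-9 C.
Applying ∮E·dA = Q_enc/ε₀ with Φ = E(4πr²):
E = |Q_enc|/(4πε₀r²) = (3.693e-9)/(4π·8.85×10^-12·(0.0513)²) = 1.26e4 N/C.

1.26e4 N/C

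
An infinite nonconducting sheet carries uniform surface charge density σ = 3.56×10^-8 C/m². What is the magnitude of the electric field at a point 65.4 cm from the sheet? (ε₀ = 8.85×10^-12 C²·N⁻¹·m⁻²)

|E| ≈ 2.01×10^3 N/C

Choose a cylindrical pillbox piercing the sheet, end faces (area A) parallel to it.
Only the two end caps contribute flux: Φ = 2EA. With Q_enc = σA, Gauss's law gives E = |σ|/(2ε₀).
E = |σ|/(2ε₀) = (3.56×10^-8)/(2·8.85×10^-12) = 2.01e3 N/C.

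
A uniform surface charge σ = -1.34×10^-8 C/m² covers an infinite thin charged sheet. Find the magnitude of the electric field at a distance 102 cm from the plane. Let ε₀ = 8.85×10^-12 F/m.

Choose a cylindrical pillbox piercing the sheet, end faces (area A) parallel to it.
Flux Φ = 2EA and Q_enc = σA, so 2EA = σA/ε₀ ⇒ E = |σ|/(2ε₀), independent of distance.
E = |σ|/(2ε₀) = (1.34×10^-8)/(2·8.85×10^-12) = 757 N/C.

757 N/C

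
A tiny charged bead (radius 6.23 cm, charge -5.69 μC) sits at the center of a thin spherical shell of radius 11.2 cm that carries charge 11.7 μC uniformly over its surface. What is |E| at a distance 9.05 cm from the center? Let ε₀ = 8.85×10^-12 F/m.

Use a concentric Gaussian sphere at r = 9.05 cm (between the bodies, 6.23 cm < r < 11.2 cm).
The shell at 11.2 cm lies outside the Gaussian surface, so Q_enc = -5.69 μC = -5.69×10^-6 C.
Gauss's law: E·4πr² = Q_enc/ε₀.
E = |Q_enc|/(4πε₀r²) = (5.69×10^-6)/(4π·8.85×10^-12·(0.0905)²) = 6.25×10^6 N/C.

E ≈ 6.25×10^6 N/C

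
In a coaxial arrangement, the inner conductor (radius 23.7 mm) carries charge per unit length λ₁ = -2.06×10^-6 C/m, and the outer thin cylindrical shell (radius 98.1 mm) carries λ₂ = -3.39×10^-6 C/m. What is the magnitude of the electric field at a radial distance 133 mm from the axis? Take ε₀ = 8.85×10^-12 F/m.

E = 7.37×10^5 N/C

Take a coaxial cylindrical Gaussian surface of radius r = 133 mm and length L (r > 98.1 mm, enclosing both).
λ_enc = λ₁ + λ₂ = (-2.06e-6) + (-3.39×10^-6) = -5.45e-6 C/m.
Gauss's law: E·2πrL = λ_enc L/ε₀.
E = |λ_enc|/(2πε₀r) = (5.45×10^-6)/(2π·8.85×10^-12·0.133) = 7.37×10^5 N/C.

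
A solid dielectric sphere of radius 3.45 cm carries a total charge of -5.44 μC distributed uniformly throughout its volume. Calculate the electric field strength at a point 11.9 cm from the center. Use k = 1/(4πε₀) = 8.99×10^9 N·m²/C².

E = 3.45e6 N/C

By spherical symmetry E is radial; choose a Gaussian sphere of radius r = 11.9 cm (r > R, so the entire charge is enclosed).
Q_enc = -5.44 μC = -5.44e-6 C.
Since E is radial and uniform over the Gaussian sphere, Φ = E·4πr² = Q_enc/ε₀.
E = k|Q_enc|/r² = (8.99×10^9)(5.44e-6)/(0.119)² = 3.45e6 N/C.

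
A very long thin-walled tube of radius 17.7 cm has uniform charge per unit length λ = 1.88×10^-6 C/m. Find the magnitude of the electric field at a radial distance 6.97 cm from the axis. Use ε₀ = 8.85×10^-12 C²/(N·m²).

Choose a coaxial cylinder of radius r = 6.97 cm (arbitrary length L) as the Gaussian surface (r < 17.7 cm, inside the shell).
No charge is enclosed, so Gauss's law gives E·2πrL = 0 ⇒ E = 0.

E = 0 (no enclosed charge)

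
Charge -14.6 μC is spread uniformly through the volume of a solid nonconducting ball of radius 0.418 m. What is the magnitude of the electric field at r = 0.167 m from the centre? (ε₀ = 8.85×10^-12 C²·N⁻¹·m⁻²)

|E| = 3.00×10^5 N/C

By spherical symmetry E is radial; choose a Gaussian sphere of radius r = 0.167 m (r < R).
Only the charge within r is enclosed: Q_enc = Q·(r/R)³ = (-14.6 μC)·(0.167 m/0.418 m)³ = -9.311e-7 C.
Since E is radial and uniform over the Gaussian sphere, Φ = E·4πr² = Q_enc/ε₀.
E = |Q_enc|/(4πε₀r²) = (9.311×10^-7)/(4π·8.85×10^-12·(0.167)²) = 3.00×10^5 N/C.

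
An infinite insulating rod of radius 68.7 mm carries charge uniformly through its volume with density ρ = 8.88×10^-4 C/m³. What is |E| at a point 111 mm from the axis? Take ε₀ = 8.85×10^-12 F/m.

|E| ≈ 2.13e6 N/C

Coaxial Gaussian cylinder, radius r = 111 mm, length L (r > 68.7 mm, full cross-section enclosed).
λ_enc = ρ·πR² = (8.88×10^-4)π(0.0687)² = 1.317e-5 C/m.
Since E is radial and uniform over the curved surface, Φ = E·2πrL = Q_enc/ε₀ = λ_enc L/ε₀.
E = |λ_enc|/(2πε₀r) = (1.317×10^-5)/(2π·8.85×10^-12·0.111) = 2.13×10^6 N/C.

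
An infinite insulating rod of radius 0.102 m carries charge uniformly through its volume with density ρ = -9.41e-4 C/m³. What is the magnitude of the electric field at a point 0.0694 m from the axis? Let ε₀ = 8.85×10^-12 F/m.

Choose a coaxial cylinder of radius r = 0.0694 m (arbitrary length L) as the Gaussian surface (r < R).
Enclosed charge per unit length: λ_enc = ρ·πr² = (-9.41×10^-4)π(0.0694)² = -1.424e-5 C/m.
Applying ∮E·dA = Q_enc/ε₀ with the end caps contributing no flux:
E = |λ_enc|/(2πε₀r) = (1.424×10^-5)/(2π·8.85×10^-12·0.0694) = 3.69e6 N/C.

E = 3.69×10^6 N/C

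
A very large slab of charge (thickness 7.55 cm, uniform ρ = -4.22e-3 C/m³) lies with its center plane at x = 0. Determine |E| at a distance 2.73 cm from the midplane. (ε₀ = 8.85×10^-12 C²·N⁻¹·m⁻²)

By symmetry E is perpendicular to the slab. A Gaussian pillbox from −2.73 cm to +2.73 cm (face area A) lies entirely within the slab.
Q_enc = ρ·(2x)·A and flux = 2EA, so 2EA = 2ρxA/ε₀ ⇒ E = |ρ|x/ε₀.
E = (4.22e-3)(0.0273)/(8.85×10^-12) = 1.30×10^7 N/C.

|E| = 1.30×10^7 N/C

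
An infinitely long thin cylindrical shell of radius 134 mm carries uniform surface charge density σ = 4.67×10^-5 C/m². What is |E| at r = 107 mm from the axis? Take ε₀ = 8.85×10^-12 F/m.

By cylindrical symmetry E is radial; use a coaxial Gaussian cylinder of radius 107 mm and length L (r < 134 mm, inside the shell).
No charge is enclosed, so Gauss's law gives E·2πrL = 0 ⇒ E = 0.

E = 0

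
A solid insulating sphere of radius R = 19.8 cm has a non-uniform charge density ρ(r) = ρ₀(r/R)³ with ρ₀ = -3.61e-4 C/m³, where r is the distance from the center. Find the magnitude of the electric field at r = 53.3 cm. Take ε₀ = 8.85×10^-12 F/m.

E ≈ 1.86e5 V/m

Symmetry ⇒ E = E(r) r̂. Gaussian sphere of radius r = 53.3 cm (r > R, all charge enclosed).
Q_enc = 4π ∫₀^R ρ₀(r'/R)^3 r'² dr' = 4πρ₀R³/6 = -5.869×10^-6 C.
By Gauss's law, ∮E·dA = E·4πr² = Q_enc/ε₀.
E = |Q_enc|/(4πε₀r²) = (5.869e-6)/(4π·8.85×10^-12·(0.533)²) = 1.86×10^5 N/C.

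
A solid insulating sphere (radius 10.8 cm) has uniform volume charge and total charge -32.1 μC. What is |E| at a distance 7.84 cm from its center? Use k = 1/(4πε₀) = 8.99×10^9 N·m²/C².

1.80e7 N/C

Use a concentric Gaussian sphere at r = 7.84 cm (r < R).
Only the charge within r is enclosed: Q_enc = Q·(r/R)³ = (-32.1 μC)·(7.84 cm/10.8 cm)³ = -1.228×10^-5 C.
By Gauss's law, ∮E·dA = E·4πr² = Q_enc/ε₀.
E = k|Q_enc|/r² = (8.99×10^9)(1.228×10^-5)/(0.0784)² = 1.80×10^7 N/C.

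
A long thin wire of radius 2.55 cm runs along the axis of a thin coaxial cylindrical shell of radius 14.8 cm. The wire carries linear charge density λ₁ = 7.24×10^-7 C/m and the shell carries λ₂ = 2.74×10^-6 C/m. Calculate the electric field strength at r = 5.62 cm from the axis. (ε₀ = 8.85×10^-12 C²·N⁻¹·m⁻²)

By cylindrical symmetry E is radial; use a coaxial Gaussian cylinder of radius 5.62 cm and length L (between the conductors, 2.55 cm < r < 14.8 cm).
The shell at 14.8 cm lies outside the Gaussian surface, so λ_enc = λ₁ = 7.24e-7 C/m.
Applying ∮E·dA = Q_enc/ε₀ with the end caps contributing no flux:
E = |λ_enc|/(2πε₀r) = (7.24×10^-7)/(2π·8.85×10^-12·0.0562) = 2.32×10^5 N/C.

|E| = 2.32×10^5 N/C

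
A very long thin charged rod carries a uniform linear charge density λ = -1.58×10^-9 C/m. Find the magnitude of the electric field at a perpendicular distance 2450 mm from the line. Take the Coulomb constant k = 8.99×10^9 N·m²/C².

E ≈ 11.6 V/m

Choose a coaxial cylinder of radius r = 2450 mm (arbitrary length L) as the Gaussian surface.
Q_enc = λL, so λ_enc = -1.58e-9 C/m.
Since E is radial and uniform over the curved surface, Φ = E·2πrL = Q_enc/ε₀ = λ_enc L/ε₀.
E = 2k|λ_enc|/r = 2(8.99×10^9)(1.58e-9)/(2.45) = 11.6 N/C.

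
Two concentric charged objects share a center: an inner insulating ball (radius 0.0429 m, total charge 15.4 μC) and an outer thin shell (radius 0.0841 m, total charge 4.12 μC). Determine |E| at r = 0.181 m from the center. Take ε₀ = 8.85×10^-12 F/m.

Symmetry ⇒ E = E(r) r̂. Gaussian sphere of radius r = 0.181 m (r > 0.0841 m, enclosing both).
Q_enc = (15.4 μC) + (4.12 μC) = 1.952×10^-5 C.
Gauss's law: E·4πr² = Q_enc/ε₀.
E = |Q_enc|/(4πε₀r²) = (1.952e-5)/(4π·8.85×10^-12·(0.181)²) = 5.36×10^6 N/C.

E ≈ 5.36×10^6 N/C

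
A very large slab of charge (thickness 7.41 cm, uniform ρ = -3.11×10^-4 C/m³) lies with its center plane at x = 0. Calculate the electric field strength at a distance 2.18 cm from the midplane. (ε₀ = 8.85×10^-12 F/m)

By symmetry E is perpendicular to the slab. A Gaussian pillbox from −2.18 cm to +2.18 cm (face area A) lies entirely within the slab.
Q_enc = ρ·(2x)·A and flux = 2EA, so 2EA = 2ρxA/ε₀ ⇒ E = |ρ|x/ε₀.
E = (3.11e-4)(0.0218)/(8.85×10^-12) = 7.66×10^5 N/C.

|E| ≈ 7.66×10^5 N/C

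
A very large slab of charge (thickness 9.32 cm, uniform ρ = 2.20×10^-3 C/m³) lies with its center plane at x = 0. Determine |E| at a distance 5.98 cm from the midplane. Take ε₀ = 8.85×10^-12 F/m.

The point |x| = 5.98 cm lies outside the slab (half-thickness 0.0466 m). A symmetric pillbox spanning the full slab encloses Q_enc = ρ·d·A.
Flux = 2EA ⇒ E = |ρ|d/(2ε₀), independent of distance outside.
E = (2.20×10^-3)(0.0932)/(2·8.85×10^-12) = 1.16e7 N/C.

E ≈ 1.16×10^7 N/C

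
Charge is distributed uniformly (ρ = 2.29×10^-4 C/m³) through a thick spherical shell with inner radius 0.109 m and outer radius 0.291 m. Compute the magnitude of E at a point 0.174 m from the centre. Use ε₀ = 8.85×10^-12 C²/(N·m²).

Symmetry ⇒ E = E(r) r̂. Gaussian sphere of radius r = 0.174 m (within the shell material, 0.109 m < r < 0.291 m).
Only the shell between 0.109 m and r is enclosed: Q_enc = ρ·(4π/3)(r³ − a³) = (2.29×10^-4)·(4π/3)·((0.174)³ − (0.109)³) = 3.811×10^-6 C.
By Gauss's law, ∮E·dA = E·4πr² = Q_enc/ε₀.
E = |Q_enc|/(4πε₀r²) = (3.811×10^-6)/(4π·8.85×10^-12·(0.174)²) = 1.13e6 N/C.

1.13×10^6 N/C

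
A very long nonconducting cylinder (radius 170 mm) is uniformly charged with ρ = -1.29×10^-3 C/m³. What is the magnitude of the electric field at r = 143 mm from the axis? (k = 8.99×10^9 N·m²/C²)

Choose a coaxial cylinder of radius r = 143 mm (arbitrary length L) as the Gaussian surface (r < R).
Enclosed charge per unit length: λ_enc = ρ·πr² = (-1.29e-3)π(0.143)² = -8.287e-5 C/m.
By Gauss's law (flux through the curved wall only), E·2πrL = λ_enc L/ε₀.
E = 2k|λ_enc|/r = 2(8.99×10^9)(8.287e-5)/(0.143) = 1.04×10^7 N/C.

|E| = 1.04e7 V/m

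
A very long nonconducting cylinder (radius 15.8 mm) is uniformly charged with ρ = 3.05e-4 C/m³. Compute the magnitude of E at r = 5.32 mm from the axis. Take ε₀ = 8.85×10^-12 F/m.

E ≈ 9.17×10^4 N/C

Coaxial Gaussian cylinder, radius r = 5.32 mm, length L (r < R).
Enclosed charge per unit length: λ_enc = ρ·πr² = (3.05e-4)π(0.00532)² = 2.712e-8 C/m.
Since E is radial and uniform over the curved surface, Φ = E·2πrL = Q_enc/ε₀ = λ_enc L/ε₀.
E = |λ_enc|/(2πε₀r) = (2.712e-8)/(2π·8.85×10^-12·0.00532) = 9.17×10^4 N/C.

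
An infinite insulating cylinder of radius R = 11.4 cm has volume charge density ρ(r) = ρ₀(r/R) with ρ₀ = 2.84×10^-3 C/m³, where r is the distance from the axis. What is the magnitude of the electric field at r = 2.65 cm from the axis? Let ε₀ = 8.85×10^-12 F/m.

|E| = 6.59×10^5 N/C

Take a coaxial cylindrical Gaussian surface of radius r = 2.65 cm and length L (r < R).
λ_enc = ∫₀^r ρ(r')·2πr' dr' = (2πρ₀/R)·r^3/3 = 9.71×10^-7 C/m.
Gauss's law: E·2πrL = λ_enc L/ε₀.
E = |λ_enc|/(2πε₀r) = (9.71×10^-7)/(2π·8.85×10^-12·0.0265) = 6.59×10^5 N/C.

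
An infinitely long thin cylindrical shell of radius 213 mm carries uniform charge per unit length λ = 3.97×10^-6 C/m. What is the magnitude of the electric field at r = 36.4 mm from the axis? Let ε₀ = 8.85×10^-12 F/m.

Take a coaxial cylindrical Gaussian surface of radius r = 36.4 mm and length L (r < 213 mm, inside the shell).
No charge is enclosed, so Gauss's law gives E·2πrL = 0 ⇒ E = 0.

E = 0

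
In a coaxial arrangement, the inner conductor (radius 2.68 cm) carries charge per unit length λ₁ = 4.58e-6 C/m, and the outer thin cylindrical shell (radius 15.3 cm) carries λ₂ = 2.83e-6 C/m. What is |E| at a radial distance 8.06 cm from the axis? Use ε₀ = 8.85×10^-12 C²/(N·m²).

By cylindrical symmetry E is radial; use a coaxial Gaussian cylinder of radius 8.06 cm and length L (between the conductors, 2.68 cm < r < 15.3 cm).
Only the inner wire is enclosed; the outer shell contributes nothing inside itself. λ_enc = λ₁ = 4.58×10^-6 C/m.
Applying ∮E·dA = Q_enc/ε₀ with the end caps contributing no flux:
E = |λ_enc|/(2πε₀r) = (4.58×10^-6)/(2π·8.85×10^-12·0.0806) = 1.02×10^6 N/C.

|E| = 1.02×10^6 N/C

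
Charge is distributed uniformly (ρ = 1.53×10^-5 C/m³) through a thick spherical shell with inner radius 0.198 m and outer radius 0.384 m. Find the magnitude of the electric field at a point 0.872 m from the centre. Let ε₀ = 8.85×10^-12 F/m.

|E| ≈ 3.70e4 N/C

Use a concentric Gaussian sphere at r = 0.872 m (r > 0.384 m, enclosing the whole shell).
Q_enc = ρ·(4π/3)(b³ − a³) = (1.53e-5)·(4π/3)·((0.384)³ − (0.198)³) = 3.131e-6 C.
Gauss's law: E·4πr² = Q_enc/ε₀.
E = |Q_enc|/(4πε₀r²) = (3.131×10^-6)/(4π·8.85×10^-12·(0.872)²) = 3.70×10^4 N/C.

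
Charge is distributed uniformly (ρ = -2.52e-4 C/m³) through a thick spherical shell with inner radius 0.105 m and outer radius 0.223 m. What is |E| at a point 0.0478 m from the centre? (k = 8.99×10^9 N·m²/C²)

Symmetry ⇒ E = E(r) r̂. Gaussian sphere of radius r = 0.0478 m (r < 0.105 m, inside the empty cavity).
Q_enc = 0 (all charge lies at larger r); Gauss's law gives E = 0.

E = 0 (no enclosed charge)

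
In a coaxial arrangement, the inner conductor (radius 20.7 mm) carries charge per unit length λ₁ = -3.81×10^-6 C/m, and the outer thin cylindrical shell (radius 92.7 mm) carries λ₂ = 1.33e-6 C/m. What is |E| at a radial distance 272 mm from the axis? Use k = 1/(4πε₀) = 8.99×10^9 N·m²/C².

By cylindrical symmetry E is radial; use a coaxial Gaussian cylinder of radius 272 mm and length L (r > 92.7 mm, enclosing both).
λ_enc = λ₁ + λ₂ = (-3.81×10^-6) + (1.33e-6) = -2.48e-6 C/m.
Since E is radial and uniform over the curved surface, Φ = E·2πrL = Q_enc/ε₀ = λ_enc L/ε₀.
E = 2k|λ_enc|/r = 2(8.99×10^9)(2.48×10^-6)/(0.272) = 1.64×10^5 N/C.

E ≈ 1.64×10^5 V/m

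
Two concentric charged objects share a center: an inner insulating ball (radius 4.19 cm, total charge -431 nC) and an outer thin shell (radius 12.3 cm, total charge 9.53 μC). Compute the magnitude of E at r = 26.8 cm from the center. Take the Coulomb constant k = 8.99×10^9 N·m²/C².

|E| ≈ 1.14×10^6 N/C

Take a concentric spherical Gaussian surface of radius r = 26.8 cm (r > 12.3 cm, enclosing both).
Q_enc = (-431 nC) + (9.53 μC) = 9.099×10^-6 C.
Gauss's law: E·4πr² = Q_enc/ε₀.
E = k|Q_enc|/r² = (8.99×10^9)(9.099×10^-6)/(0.268)² = 1.14×10^6 N/C.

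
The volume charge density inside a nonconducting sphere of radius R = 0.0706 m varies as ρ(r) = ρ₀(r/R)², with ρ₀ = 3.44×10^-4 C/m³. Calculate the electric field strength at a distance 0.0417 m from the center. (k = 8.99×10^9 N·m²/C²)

Take a concentric spherical Gaussian surface of radius r = 0.0417 m (r < R).
Integrate the density: Q_enc = 4π ∫₀^r ρ₀(r'/R)^2 r'² dr' = 4πρ₀ r^5/(5·R²) = 2.187e-8 C.
Gauss's law: E·4πr² = Q_enc/ε₀.
E = k|Q_enc|/r² = (8.99×10^9)(2.187e-8)/(0.0417)² = 1.13×10^5 N/C.

E ≈ 1.13e5 V/m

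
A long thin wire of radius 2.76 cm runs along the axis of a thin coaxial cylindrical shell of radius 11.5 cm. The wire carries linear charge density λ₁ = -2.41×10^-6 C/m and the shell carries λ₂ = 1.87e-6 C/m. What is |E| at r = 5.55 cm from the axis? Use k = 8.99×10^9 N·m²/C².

Choose a coaxial cylinder of radius r = 5.55 cm (arbitrary length L) as the Gaussian surface (between the conductors, 2.76 cm < r < 11.5 cm).
The shell at 11.5 cm lies outside the Gaussian surface, so λ_enc = λ₁ = -2.41e-6 C/m.
Since E is radial and uniform over the curved surface, Φ = E·2πrL = Q_enc/ε₀ = λ_enc L/ε₀.
E = 2k|λ_enc|/r = 2(8.99×10^9)(2.41×10^-6)/(0.0555) = 7.81e5 N/C.

7.81×10^5 N/C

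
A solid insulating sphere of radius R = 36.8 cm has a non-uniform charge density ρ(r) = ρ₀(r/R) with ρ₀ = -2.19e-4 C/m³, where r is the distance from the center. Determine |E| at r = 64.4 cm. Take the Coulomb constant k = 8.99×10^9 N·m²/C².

Use a concentric Gaussian sphere at r = 64.4 cm (r > R, all charge enclosed).
Q_enc = 4π ∫₀^R ρ₀(r'/R)^1 r'² dr' = 4πρ₀R³/4 = -3.429×10^-5 C.
Gauss's law: E·4πr² = Q_enc/ε₀.
E = k|Q_enc|/r² = (8.99×10^9)(3.429×10^-5)/(0.644)² = 7.43e5 N/C.

|E| ≈ 7.43e5 N/C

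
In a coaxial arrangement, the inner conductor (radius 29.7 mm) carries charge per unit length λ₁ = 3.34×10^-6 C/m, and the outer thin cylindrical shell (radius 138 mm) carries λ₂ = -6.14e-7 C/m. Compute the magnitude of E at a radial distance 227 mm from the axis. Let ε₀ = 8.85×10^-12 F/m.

2.16×10^5 N/C

Take a coaxial cylindrical Gaussian surface of radius r = 227 mm and length L (r > 138 mm, enclosing both).
λ_enc = λ₁ + λ₂ = (3.34×10^-6) + (-6.14e-7) = 2.726×10^-6 C/m.
Applying ∮E·dA = Q_enc/ε₀ with the end caps contributing no flux:
E = |λ_enc|/(2πε₀r) = (2.726×10^-6)/(2π·8.85×10^-12·0.227) = 2.16×10^5 N/C.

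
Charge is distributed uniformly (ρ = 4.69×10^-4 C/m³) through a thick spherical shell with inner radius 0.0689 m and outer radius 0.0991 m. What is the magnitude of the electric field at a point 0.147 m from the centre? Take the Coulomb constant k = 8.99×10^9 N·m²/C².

5.28e5 N/C

Use a concentric Gaussian sphere at r = 0.147 m (r > 0.0991 m, enclosing the whole shell).
Q_enc = ρ·(4π/3)(b³ − a³) = (4.69e-4)·(4π/3)·((0.0991)³ − (0.0689)³) = 1.269e-6 C.
By Gauss's law, ∮E·dA = E·4πr² = Q_enc/ε₀.
E = k|Q_enc|/r² = (8.99×10^9)(1.269e-6)/(0.147)² = 5.28×10^5 N/C.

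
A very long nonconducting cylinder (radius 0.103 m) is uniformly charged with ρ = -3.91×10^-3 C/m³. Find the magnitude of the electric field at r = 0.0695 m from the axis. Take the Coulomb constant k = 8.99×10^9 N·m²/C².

|E| ≈ 1.53e7 V/m

Choose a coaxial cylinder of radius r = 0.0695 m (arbitrary length L) as the Gaussian surface (r < R).
Charge inside radius r per length L is ρ·πr²·L, so λ_enc = ρπr² = -5.933×10^-5 C/m.
Applying ∮E·dA = Q_enc/ε₀ with the end caps contributing no flux:
E = 2k|λ_enc|/r = 2(8.99×10^9)(5.933×10^-5)/(0.0695) = 1.53×10^7 N/C.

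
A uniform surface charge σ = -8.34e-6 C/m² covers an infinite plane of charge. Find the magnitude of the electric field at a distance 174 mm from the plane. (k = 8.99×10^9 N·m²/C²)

E = 4.71×10^5 N/C

Choose a cylindrical pillbox piercing the sheet, end faces (area A) parallel to it.
Only the two end caps contribute flux: Φ = 2EA. With Q_enc = σA, Gauss's law gives E = |σ|/(2ε₀).
E = 2πk|σ| = 2π(8.99×10^9)(8.34e-6) = 4.71e5 N/C.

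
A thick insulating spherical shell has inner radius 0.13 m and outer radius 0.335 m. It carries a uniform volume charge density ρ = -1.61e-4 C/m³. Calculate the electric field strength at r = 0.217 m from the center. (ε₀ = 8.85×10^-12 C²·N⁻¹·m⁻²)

Use a concentric Gaussian sphere at r = 0.217 m (within the shell material, 0.13 m < r < 0.335 m).
Only the shell between 0.13 m and r is enclosed: Q_enc = ρ·(4π/3)(r³ − a³) = (-1.61e-4)·(4π/3)·((0.217)³ − (0.13)³) = -5.41×10^-6 C.
Applying ∮E·dA = Q_enc/ε₀ with Φ = E(4πr²):
E = |Q_enc|/(4πε₀r²) = (5.41×10^-6)/(4π·8.85×10^-12·(0.217)²) = 1.03×10^6 N/C.

E = 1.03×10^6 N/C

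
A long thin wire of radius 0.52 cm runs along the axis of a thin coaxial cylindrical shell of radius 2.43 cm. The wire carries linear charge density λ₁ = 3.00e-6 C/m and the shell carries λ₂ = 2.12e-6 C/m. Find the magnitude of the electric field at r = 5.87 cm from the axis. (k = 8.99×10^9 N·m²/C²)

Take a coaxial cylindrical Gaussian surface of radius r = 5.87 cm and length L (r > 2.43 cm, enclosing both).
λ_enc = λ₁ + λ₂ = (3.00×10^-6) + (2.12e-6) = 5.12e-6 C/m.
Since E is radial and uniform over the curved surface, Φ = E·2πrL = Q_enc/ε₀ = λ_enc L/ε₀.
E = 2k|λ_enc|/r = 2(8.99×10^9)(5.12×10^-6)/(0.0587) = 1.57×10^6 N/C.

|E| = 1.57e6 N/C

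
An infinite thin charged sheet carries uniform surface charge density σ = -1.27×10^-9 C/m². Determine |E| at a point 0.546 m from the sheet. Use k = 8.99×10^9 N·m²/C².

By planar symmetry E is perpendicular to the sheet and uniform; use a Gaussian pillbox with flat faces of area A on each side of the sheet.
Flux Φ = 2EA and Q_enc = σA, so 2EA = σA/ε₀ ⇒ E = |σ|/(2ε₀), independent of distance.
E = 2πk|σ| = 2π(8.99×10^9)(1.27×10^-9) = 71.7 N/C.

71.7 V/m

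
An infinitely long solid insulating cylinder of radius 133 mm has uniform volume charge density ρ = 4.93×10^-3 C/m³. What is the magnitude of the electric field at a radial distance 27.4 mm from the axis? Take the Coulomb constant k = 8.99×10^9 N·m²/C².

7.63×10^6 V/m

Coaxial Gaussian cylinder, radius r = 27.4 mm, length L (r < R).
Charge inside radius r per length L is ρ·πr²·L, so λ_enc = ρπr² = 1.163×10^-5 C/m.
By Gauss's law (flux through the curved wall only), E·2πrL = λ_enc L/ε₀.
E = 2k|λ_enc|/r = 2(8.99×10^9)(1.163×10^-5)/(0.0274) = 7.63e6 N/C.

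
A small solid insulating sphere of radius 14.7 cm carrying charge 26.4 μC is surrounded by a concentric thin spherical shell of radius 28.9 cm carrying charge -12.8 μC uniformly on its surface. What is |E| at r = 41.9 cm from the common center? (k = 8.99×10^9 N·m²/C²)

E = 6.96×10^5 N/C

Take a concentric spherical Gaussian surface of radius r = 41.9 cm (r > 28.9 cm, enclosing both).
Q_enc = (26.4 μC) + (-12.8 μC) = 1.36×10^-5 C.
Gauss's law: E·4πr² = Q_enc/ε₀.
E = k|Q_enc|/r² = (8.99×10^9)(1.36×10^-5)/(0.419)² = 6.96e5 N/C.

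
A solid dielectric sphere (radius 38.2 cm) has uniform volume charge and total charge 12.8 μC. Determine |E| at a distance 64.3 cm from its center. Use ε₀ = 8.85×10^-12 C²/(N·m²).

Take a concentric spherical Gaussian surface of radius r = 64.3 cm (r > R, so the entire charge is enclosed).
Q_enc = 12.8 μC = 1.28×10^-5 C.
By Gauss's law, ∮E·dA = E·4πr² = Q_enc/ε₀.
E = |Q_enc|/(4πε₀r²) = (1.28×10^-5)/(4π·8.85×10^-12·(0.643)²) = 2.78×10^5 N/C.

E ≈ 2.78e5 V/m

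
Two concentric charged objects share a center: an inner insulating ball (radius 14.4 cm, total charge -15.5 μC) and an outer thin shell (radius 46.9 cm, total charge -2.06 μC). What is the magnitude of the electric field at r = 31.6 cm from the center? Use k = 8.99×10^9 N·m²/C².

Use a concentric Gaussian sphere at r = 31.6 cm (between the bodies, 14.4 cm < r < 46.9 cm).
The shell at 46.9 cm lies outside the Gaussian surface, so Q_enc = -15.5 μC = -1.55e-5 C.
Applying ∮E·dA = Q_enc/ε₀ with Φ = E(4πr²):
E = k|Q_enc|/r² = (8.99×10^9)(1.55×10^-5)/(0.316)² = 1.40×10^6 N/C.

E ≈ 1.40×10^6 N/C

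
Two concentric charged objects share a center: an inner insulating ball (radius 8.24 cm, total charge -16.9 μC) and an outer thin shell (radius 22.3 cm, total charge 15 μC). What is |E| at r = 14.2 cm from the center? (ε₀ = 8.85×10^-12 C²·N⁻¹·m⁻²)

Take a concentric spherical Gaussian surface of radius r = 14.2 cm (between the bodies, 8.24 cm < r < 22.3 cm).
The shell at 22.3 cm lies outside the Gaussian surface, so Q_enc = -16.9 μC = -1.69×10^-5 C.
By Gauss's law, ∮E·dA = E·4πr² = Q_enc/ε₀.
E = |Q_enc|/(4πε₀r²) = (1.69×10^-5)/(4π·8.85×10^-12·(0.142)²) = 7.54×10^6 N/C.

E = 7.54×10^6 N/C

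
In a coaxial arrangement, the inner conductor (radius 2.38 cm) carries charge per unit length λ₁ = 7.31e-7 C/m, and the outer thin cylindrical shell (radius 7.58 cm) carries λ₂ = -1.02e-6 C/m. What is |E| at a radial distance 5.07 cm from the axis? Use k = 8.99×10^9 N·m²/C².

Take a coaxial cylindrical Gaussian surface of radius r = 5.07 cm and length L (between the conductors, 2.38 cm < r < 7.58 cm).
The shell at 7.58 cm lies outside the Gaussian surface, so λ_enc = λ₁ = 7.31×10^-7 C/m.
By Gauss's law (flux through the curved wall only), E·2πrL = λ_enc L/ε₀.
E = 2k|λ_enc|/r = 2(8.99×10^9)(7.31e-7)/(0.0507) = 2.59e5 N/C.

|E| = 2.59×10^5 N/C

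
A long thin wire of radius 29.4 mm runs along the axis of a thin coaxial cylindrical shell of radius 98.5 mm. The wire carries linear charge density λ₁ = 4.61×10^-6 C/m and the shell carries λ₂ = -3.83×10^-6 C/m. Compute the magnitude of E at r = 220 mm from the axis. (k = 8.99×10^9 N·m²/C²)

E ≈ 6.37e4 N/C

Choose a coaxial cylinder of radius r = 220 mm (arbitrary length L) as the Gaussian surface (r > 98.5 mm, enclosing both).
λ_enc = λ₁ + λ₂ = (4.61×10^-6) + (-3.83×10^-6) = 7.80×10^-7 C/m.
Applying ∮E·dA = Q_enc/ε₀ with the end caps contributing no flux:
E = 2k|λ_enc|/r = 2(8.99×10^9)(7.80×10^-7)/(0.22) = 6.37e4 N/C.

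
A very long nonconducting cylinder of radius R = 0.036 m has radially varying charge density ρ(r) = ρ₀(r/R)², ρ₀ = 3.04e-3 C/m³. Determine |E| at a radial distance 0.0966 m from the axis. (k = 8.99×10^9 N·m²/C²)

|E| ≈ 1.15e6 N/C

By cylindrical symmetry E is radial; use a coaxial Gaussian cylinder of radius 0.0966 m and length L (r > R, full charge per length enclosed).
λ_enc = 2π ∫₀^R ρ₀(r'/R)^2 r' dr' = 2πρ₀R²/4 = 6.189e-6 C/m.
Since E is radial and uniform over the curved surface, Φ = E·2πrL = Q_enc/ε₀ = λ_enc L/ε₀.
E = 2k|λ_enc|/r = 2(8.99×10^9)(6.189×10^-6)/(0.0966) = 1.15×10^6 N/C.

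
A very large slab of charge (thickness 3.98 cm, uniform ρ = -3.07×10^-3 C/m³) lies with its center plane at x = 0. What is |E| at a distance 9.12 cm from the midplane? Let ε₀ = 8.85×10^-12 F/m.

The point |x| = 9.12 cm lies outside the slab (half-thickness 0.0199 m). A symmetric pillbox spanning the full slab encloses Q_enc = ρ·d·A.
Flux = 2EA ⇒ E = |ρ|d/(2ε₀), independent of distance outside.
E = (3.07×10^-3)(0.0398)/(2·8.85×10^-12) = 6.90×10^6 N/C.

|E| = 6.90×10^6 V/m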